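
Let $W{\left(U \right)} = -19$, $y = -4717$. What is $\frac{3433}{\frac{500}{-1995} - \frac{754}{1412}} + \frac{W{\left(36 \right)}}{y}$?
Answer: $- \frac{4561596603497}{1042565491} \approx -4375.4$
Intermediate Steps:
$\frac{3433}{\frac{500}{-1995} - \frac{754}{1412}} + \frac{W{\left(36 \right)}}{y} = \frac{3433}{\frac{500}{-1995} - \frac{754}{1412}} - \frac{19}{-4717} = \frac{3433}{500 \left(- \frac{1}{1995}\right) - \frac{377}{706}} - - \frac{19}{4717} = \frac{3433}{- \frac{100}{399} - \frac{377}{706}} + \frac{19}{4717} = \frac{3433}{- \frac{221023}{281694}} + \frac{19}{4717} = 3433 \left(- \frac{281694}{221023}\right) + \frac{19}{4717} = - \frac{967055502}{221023} + \frac{19}{4717} = - \frac{4561596603497}{1042565491}$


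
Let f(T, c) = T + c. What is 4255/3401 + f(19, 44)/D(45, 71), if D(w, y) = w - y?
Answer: -103633/88426 ≈ -1.1720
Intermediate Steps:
4255/3401 + f(19, 44)/D(45, 71) = 4255/3401 + (19 + 44)/(45 - 1*71) = 4255*(1/3401) + 63/(45 - 71) = 4255/3401 + 63/(-26) = 4255/3401 + 63*(-1/26) = 4255/3401 - 63/26 = -103633/88426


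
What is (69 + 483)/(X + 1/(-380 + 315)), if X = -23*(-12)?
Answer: 35880/17939 ≈ 2.0001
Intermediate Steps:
X = 276
(69 + 483)/(X + 1/(-380 + 315)) = (69 + 483)/(276 + 1/(-380 + 315)) = 552/(276 + 1/(-65)) = 552/(276 - 1/65) = 552/(17939/65) = 552*(65/17939) = 35880/17939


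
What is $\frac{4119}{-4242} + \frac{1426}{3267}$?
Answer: $- \frac{2469227}{4619538} \approx -0.53452$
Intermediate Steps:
$\frac{4119}{-4242} + \frac{1426}{3267} = 4119 \left(- \frac{1}{4242}\right) + 1426 \cdot \frac{1}{3267} = - \frac{1373}{1414} + \frac{1426}{3267} = - \frac{2469227}{4619538}$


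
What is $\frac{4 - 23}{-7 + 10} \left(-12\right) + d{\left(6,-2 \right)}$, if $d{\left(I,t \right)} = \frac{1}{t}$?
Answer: $\frac{151}{2} \approx 75.5$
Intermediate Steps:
$\frac{4 - 23}{-7 + 10} \left(-12\right) + d{\left(6,-2 \right)} = \frac{4 - 23}{-7 + 10} \left(-12\right) + \frac{1}{-2} = - \frac{19}{3} \left(-12\right) - \frac{1}{2} = \left(-19\right) \frac{1}{3} \left(-12\right) - \frac{1}{2} = \left(- \frac{19}{3}\right) \left(-12\right) - \frac{1}{2} = 76 - \frac{1}{2} = \frac{151}{2}$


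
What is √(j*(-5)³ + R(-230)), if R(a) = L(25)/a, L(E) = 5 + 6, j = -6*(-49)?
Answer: I*√1944077530/230 ≈ 191.7*I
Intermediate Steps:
j = 294
L(E) = 11
R(a) = 11/a
√(j*(-5)³ + R(-230)) = √(294*(-5)³ + 11/(-230)) = √(294*(-125) + 11*(-1/230)) = √(-36750 - 11/230) = √(-8452511/230) = I*√1944077530/230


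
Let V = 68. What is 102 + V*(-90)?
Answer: -6018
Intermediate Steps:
102 + V*(-90) = 102 + 68*(-90) = 102 - 6120 = -6018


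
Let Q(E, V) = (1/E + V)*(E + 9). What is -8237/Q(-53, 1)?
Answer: 436561/2288 ≈ 190.80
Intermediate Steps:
Q(E, V) = (9 + E)*(V + 1/E) (Q(E, V) = (1/E + V)*(9 + E) = (V + 1/E)*(9 + E) = (9 + E)*(V + 1/E))
-8237/Q(-53, 1) = -8237/(1 + 9*1 + 9/(-53) - 53*1) = -8237/(1 + 9 + 9*(-1/53) - 53) = -8237/(1 + 9 - 9/53 - 53) = -8237/(-2288/53) = -8237*(-53/2288) = 436561/2288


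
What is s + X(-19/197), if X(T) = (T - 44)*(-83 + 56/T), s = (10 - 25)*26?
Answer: 108074613/3743 ≈ 28874.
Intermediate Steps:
s = -390 (s = -15*26 = -390)
X(T) = (-83 + 56/T)*(-44 + T) (X(T) = (-44 + T)*(-83 + 56/T) = (-83 + 56/T)*(-44 + T))
s + X(-19/197) = -390 + (3708 - 2464/((-19/197)) - (-1577)/197) = -390 + (3708 - 2464/((-19*1/197)) - (-1577)/197) = -390 + (3708 - 2464/(-19/197) - 83*(-19/197)) = -390 + (3708 - 2464*(-197/19) + 1577/197) = -390 + (3708 + 485408/19 + 1577/197) = -390 + 109534383/3743 = 108074613/3743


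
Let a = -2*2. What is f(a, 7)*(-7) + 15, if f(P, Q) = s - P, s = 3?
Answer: -34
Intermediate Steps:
a = -4
f(P, Q) = 3 - P
f(a, 7)*(-7) + 15 = (3 - 1*(-4))*(-7) + 15 = (3 + 4)*(-7) + 15 = 7*(-7) + 15 = -49 + 15 = -34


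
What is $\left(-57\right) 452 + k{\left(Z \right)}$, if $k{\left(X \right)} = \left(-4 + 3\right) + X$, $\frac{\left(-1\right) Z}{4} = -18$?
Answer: $-25693$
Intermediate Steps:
$Z = 72$ ($Z = \left(-4\right) \left(-18\right) = 72$)
$k{\left(X \right)} = -1 + X$
$\left(-57\right) 452 + k{\left(Z \right)} = \left(-57\right) 452 + \left(-1 + 72\right) = -25764 + 71 = -25693$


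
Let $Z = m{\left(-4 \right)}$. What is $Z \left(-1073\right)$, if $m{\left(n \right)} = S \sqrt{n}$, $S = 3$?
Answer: $- 6438 i \approx - 6438.0 i$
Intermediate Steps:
$m{\left(n \right)} = 3 \sqrt{n}$
$Z = 6 i$ ($Z = 3 \sqrt{-4} = 3 \cdot 2 i = 6 i \approx 6.0 i$)
$Z \left(-1073\right) = 6 i \left(-1073\right) = - 6438 i$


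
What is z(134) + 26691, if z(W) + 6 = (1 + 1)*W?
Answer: 26953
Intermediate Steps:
z(W) = -6 + 2*W (z(W) = -6 + (1 + 1)*W = -6 + 2*W)
z(134) + 26691 = (-6 + 2*134) + 26691 = (-6 + 268) + 26691 = 262 + 26691 = 26953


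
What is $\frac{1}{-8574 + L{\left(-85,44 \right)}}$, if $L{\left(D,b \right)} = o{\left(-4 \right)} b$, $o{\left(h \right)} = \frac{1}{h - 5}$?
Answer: $- \frac{9}{77210} \approx -0.00011657$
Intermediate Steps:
$o{\left(h \right)} = \frac{1}{-5 + h}$
$L{\left(D,b \right)} = - \frac{b}{9}$ ($L{\left(D,b \right)} = \frac{b}{-5 - 4} = \frac{b}{-9} = - \frac{b}{9}$)
$\frac{1}{-8574 + L{\left(-85,44 \right)}} = \frac{1}{-8574 - \frac{44}{9}} = \frac{1}{- \frac{77210}{9}} = - \frac{9}{77210}$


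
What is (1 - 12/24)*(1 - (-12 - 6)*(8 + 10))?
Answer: 325/2 ≈ 162.50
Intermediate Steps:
(1 - 12/24)*(1 - (-12 - 6)*(8 + 10)) = (1 - 12*1/24)*(1 - (-18)*18) = (1 - ½)*(1 - 1*(-324)) = (1 + 324)/2 = (½)*325 = 325/2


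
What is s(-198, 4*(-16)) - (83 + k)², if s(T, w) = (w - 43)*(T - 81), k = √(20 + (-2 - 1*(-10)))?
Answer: 22936 - 332*√7 ≈ 22058.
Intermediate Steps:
k = 2*√7 (k = √(20 + (-2 + 10)) = √(20 + 8) = √28 = 2*√7 ≈ 5.2915)
s(T, w) = (-81 + T)*(-43 + w) (s(T, w) = (-43 + w)*(-81 + T) = (-81 + T)*(-43 + w))
s(-198, 4*(-16)) - (83 + k)² = (3483 - 324*(-16) - 43*(-198) - 792*(-16)) - (83 + 2*√7)² = (3483 - 81*(-64) + 8514 - 198*(-64)) - (83 + 2*√7)² = (3483 + 5184 + 8514 + 12672) - (83 + 2*√7)² = 29853 - (83 + 2*√7)²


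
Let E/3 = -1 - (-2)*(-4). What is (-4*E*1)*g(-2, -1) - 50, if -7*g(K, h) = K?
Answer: -134/7 ≈ -19.143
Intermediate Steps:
g(K, h) = -K/7
E = -27 (E = 3*(-1 - (-2)*(-4)) = 3*(-1 - 1*8) = 3*(-1 - 8) = 3*(-9) = -27)
(-4*E*1)*g(-2, -1) - 50 = (-4*(-27)*1)*(-1/7*(-2)) - 50 = (108*1)*(2/7) - 50 = 108*(2/7) - 50 = 216/7 - 50 = -134/7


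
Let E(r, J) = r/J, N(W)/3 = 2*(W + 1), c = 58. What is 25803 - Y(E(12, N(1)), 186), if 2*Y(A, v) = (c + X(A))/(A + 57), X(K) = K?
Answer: 2993089/116 ≈ 25803.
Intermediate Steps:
N(W) = 6 + 6*W (N(W) = 3*(2*(W + 1)) = 3*(2*(1 + W)) = 3*(2 + 2*W) = 6 + 6*W)
Y(A, v) = (58 + A)/(2*(57 + A)) (Y(A, v) = ((58 + A)/(A + 57))/2 = ((58 + A)/(57 + A))/2 = (58 + A)/(2*(57 + A)))
25803 - Y(E(12, N(1)), 186) = 25803 - (58 + 12/(6 + 6*1))/(2*(57 + 12/(6 + 6*1))) = 25803 - (58 + 12/(6 + 6))/(2*(57 + 12/(6 + 6))) = 25803 - (58 + 12/12)/(2*(57 + 12/12)) = 25803 - (58 + 12*(1/12))/(2*(57 + 12*(1/12))) = 25803 - (58 + 1)/(2*(57 + 1)) = 25803 - 59/(2*58) = 25803 - 1*59/116 = 25803 - 59/116 = 2993089/116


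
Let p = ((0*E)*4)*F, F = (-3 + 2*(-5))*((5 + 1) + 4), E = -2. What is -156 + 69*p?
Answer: -156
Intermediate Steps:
F = -130 (F = (-3 - 10)*(6 + 4) = -13*10 = -130)
p = 0 (p = ((0*(-2))*4)*(-130) = (0*4)*(-130) = 0*(-130) = 0)
-156 + 69*p = -156 + 69*0 = -156 + 0 = -156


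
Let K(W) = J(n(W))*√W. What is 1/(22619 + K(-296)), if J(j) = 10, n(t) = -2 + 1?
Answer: 22619/511648761 - 20*I*√74/511648761 ≈ 4.4208e-5 - 3.3626e-7*I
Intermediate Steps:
n(t) = -1
K(W) = 10*√W
1/(22619 + K(-296)) = 1/(22619 + 10*√(-296)) = 1/(22619 + 10*(2*I*√74)) = 1/(22619 + 20*I*√74)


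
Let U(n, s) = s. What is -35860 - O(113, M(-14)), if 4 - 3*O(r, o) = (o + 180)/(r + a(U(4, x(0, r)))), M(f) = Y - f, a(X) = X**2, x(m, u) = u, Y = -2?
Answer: -76994272/2147 ≈ -35861.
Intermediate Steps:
M(f) = -2 - f
O(r, o) = 4/3 - (180 + o)/(3*(r + r**2)) (O(r, o) = 4/3 - (o + 180)/(3*(r + r**2)) = 4/3 - (180 + o)/(3*(r + r**2)))
-35860 - O(113, M(-14)) = -35860 - (-180 - (-2 - 1*(-14)) + 4*113 + 4*113**2)/(3*113*(1 + 113)) = -35860 - (-180 - (-2 + 14) + 452 + 4*12769)/(3*113*114) = -35860 - (-180 - 1*12 + 452 + 51076)/(3*113*114) = -35860 - (-180 - 12 + 452 + 51076)/(3*113*114) = -35860 - 51336/(3*113*114) = -35860 - 1*2852/2147 = -35860 - 2852/2147 = -76994272/2147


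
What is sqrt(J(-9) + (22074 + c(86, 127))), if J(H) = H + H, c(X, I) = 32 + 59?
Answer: sqrt(22147) ≈ 148.82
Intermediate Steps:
c(X, I) = 91
J(H) = 2*H
sqrt(J(-9) + (22074 + c(86, 127))) = sqrt(2*(-9) + (22074 + 91)) = sqrt(-18 + 22165) = sqrt(22147)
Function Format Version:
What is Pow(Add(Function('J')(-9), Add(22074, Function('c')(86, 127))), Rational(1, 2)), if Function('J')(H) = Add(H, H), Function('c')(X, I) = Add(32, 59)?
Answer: Pow(22147, Rational(1, 2)) ≈ 148.82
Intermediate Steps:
Function('c')(X, I) = 91
Function('J')(H) = Mul(2, H)
Pow(Add(Function('J')(-9), Add(22074, Function('c')(86, 127))), Rational(1, 2)) = Pow(Add(Mul(2, -9), Add(22074, 91)), Rational(1, 2)) = Pow(Add(-18, 22165), Rational(1, 2)) = Pow(22147, Rational(1, 2))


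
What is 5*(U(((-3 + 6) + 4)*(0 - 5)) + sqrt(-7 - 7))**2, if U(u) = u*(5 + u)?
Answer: 5512430 + 10500*I*sqrt(14) ≈ 5.5124e+6 + 39287.0*I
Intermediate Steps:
5*(U(((-3 + 6) + 4)*(0 - 5)) + sqrt(-7 - 7))**2 = 5*((((-3 + 6) + 4)*(0 - 5))*(5 + ((-3 + 6) + 4)*(0 - 5)) + sqrt(-7 - 7))**2 = 5*(((3 + 4)*(-5))*(5 + (3 + 4)*(-5)) + sqrt(-14))**2 = 5*((7*(-5))*(5 + 7*(-5)) + I*sqrt(14))**2 = 5*(-35*(5 - 35) + I*sqrt(14))**2 = 5*(-35*(-30) + I*sqrt(14))**2 = 5*(1050 + I*sqrt(14))**2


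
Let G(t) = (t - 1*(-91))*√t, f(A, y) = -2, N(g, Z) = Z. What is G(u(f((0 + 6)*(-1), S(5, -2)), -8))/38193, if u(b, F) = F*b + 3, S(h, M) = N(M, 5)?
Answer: 110*√19/38193 ≈ 0.012554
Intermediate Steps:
S(h, M) = 5
u(b, F) = 3 + F*b
G(t) = √t*(91 + t) (G(t) = (t + 91)*√t = (91 + t)*√t = √t*(91 + t))
G(u(f((0 + 6)*(-1), S(5, -2)), -8))/38193 = (√(3 - 8*(-2))*(91 + (3 - 8*(-2))))/38193 = (√(3 + 16)*(91 + (3 + 16)))*(1/38193) = (√19*(91 + 19))*(1/38193) = (√19*110)*(1/38193) = (110*√19)*(1/38193) = 110*√19/38193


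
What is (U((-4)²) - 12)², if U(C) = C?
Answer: 16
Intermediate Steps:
(U((-4)²) - 12)² = ((-4)² - 12)² = (16 - 12)² = 4² = 16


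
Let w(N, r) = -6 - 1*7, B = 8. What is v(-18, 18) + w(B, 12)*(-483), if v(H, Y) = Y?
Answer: 6297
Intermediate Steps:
w(N, r) = -13 (w(N, r) = -6 - 7 = -13)
v(-18, 18) + w(B, 12)*(-483) = 18 - 13*(-483) = 18 + 6279 = 6297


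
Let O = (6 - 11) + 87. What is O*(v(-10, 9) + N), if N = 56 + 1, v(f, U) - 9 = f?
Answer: 4592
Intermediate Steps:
v(f, U) = 9 + f
N = 57
O = 82 (O = -5 + 87 = 82)
O*(v(-10, 9) + N) = 82*((9 - 10) + 57) = 82*(-1 + 57) = 82*56 = 4592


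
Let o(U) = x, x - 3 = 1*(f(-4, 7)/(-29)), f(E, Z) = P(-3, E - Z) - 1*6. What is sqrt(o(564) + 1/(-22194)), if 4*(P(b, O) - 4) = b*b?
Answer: sqrt(15298437773)/71514 ≈ 1.7295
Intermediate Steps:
P(b, O) = 4 + b**2/4 (P(b, O) = 4 + (b*b)/4 = 4 + b**2/4)
f(E, Z) = 1/4 (f(E, Z) = (4 + (1/4)*(-3)**2) - 1*6 = (4 + (1/4)*9) - 6 = (4 + 9/4) - 6 = 25/4 - 6 = 1/4)
x = 347/116 (x = 3 + 1*((1/4)/(-29)) = 3 + 1*((1/4)*(-1/29)) = 3 + 1*(-1/116) = 3 - 1/116 = 347/116 ≈ 2.9914)
o(U) = 347/116
sqrt(o(564) + 1/(-22194)) = sqrt(347/116 + 1/(-22194)) = sqrt(347/116 - 1/22194) = sqrt(3850601/1287252) = sqrt(15298437773)/71514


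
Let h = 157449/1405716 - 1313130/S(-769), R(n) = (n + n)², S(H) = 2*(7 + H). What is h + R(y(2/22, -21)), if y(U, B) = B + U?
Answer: 18797069742791/7200545924 ≈ 2610.5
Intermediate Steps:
S(H) = 14 + 2*H
R(n) = 4*n² (R(n) = (2*n)² = 4*n²)
h = 51281327871/59508644 (h = 157449/1405716 - 1313130/(14 + 2*(-769)) = 157449*(1/1405716) - 1313130/(14 - 1538) = 52483/468572 - 1313130/(-1524) = 52483/468572 - 1313130*(-1/1524) = 52483/468572 + 218855/254 = 51281327871/59508644 ≈ 861.75)
h + R(y(2/22, -21)) = 51281327871/59508644 + 4*(-21 + 2/22)² = 51281327871/59508644 + 4*(-21 + 2*(1/22))² = 51281327871/59508644 + 4*(-21 + 1/11)² = 51281327871/59508644 + 4*(-230/11)² = 51281327871/59508644 + 4*(52900/121) = 51281327871/59508644 + 211600/121 = 18797069742791/7200545924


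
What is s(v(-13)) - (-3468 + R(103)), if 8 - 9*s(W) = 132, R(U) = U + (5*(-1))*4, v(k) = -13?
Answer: 30341/9 ≈ 3371.2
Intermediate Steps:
R(U) = -20 + U (R(U) = U - 5*4 = U - 20 = -20 + U)
s(W) = -124/9 (s(W) = 8/9 - ⅑*132 = 8/9 - 44/3 = -124/9)
s(v(-13)) - (-3468 + R(103)) = -124/9 - (-3468 + (-20 + 103)) = -124/9 - (-3468 + 83) = -124/9 - 1*(-3385) = -124/9 + 3385 = 30341/9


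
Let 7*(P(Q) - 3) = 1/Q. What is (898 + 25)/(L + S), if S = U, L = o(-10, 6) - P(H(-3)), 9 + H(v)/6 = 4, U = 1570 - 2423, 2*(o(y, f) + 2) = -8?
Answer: -193830/181019 ≈ -1.0708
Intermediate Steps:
o(y, f) = -6 (o(y, f) = -2 + (½)*(-8) = -2 - 4 = -6)
U = -853
H(v) = -30 (H(v) = -54 + 6*4 = -54 + 24 = -30)
P(Q) = 3 + 1/(7*Q)
L = -1889/210 (L = -6 - (3 + (⅐)/(-30)) = -6 - (3 + (⅐)*(-1/30)) = -6 - (3 - 1/210) = -6 - 1*629/210 = -6 - 629/210 = -1889/210 ≈ -8.9952)
S = -853
(898 + 25)/(L + S) = (898 + 25)/(-1889/210 - 853) = 923/(-181019/210) = 923*(-210/181019) = -193830/181019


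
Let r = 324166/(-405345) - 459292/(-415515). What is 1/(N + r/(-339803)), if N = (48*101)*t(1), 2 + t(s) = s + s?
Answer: -254364334687769/228781690 ≈ -1.1118e+6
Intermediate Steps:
t(s) = -2 + 2*s (t(s) = -2 + (s + s) = -2 + 2*s)
N = 0 (N = (48*101)*(-2 + 2*1) = 4848*(-2 + 2) = 4848*0 = 0)
r = 228781690/748564123 (r = 324166*(-1/405345) - 459292*(-1/415515) = -324166/405345 + 459292/415515 = 228781690/748564123 ≈ 0.30563)
1/(N + r/(-339803)) = 1/(0 + (228781690/748564123)/(-339803)) = 1/(0 + (228781690/748564123)*(-1/339803)) = 1/(0 - 228781690/254364334687769) = 1/(-228781690/254364334687769) = -254364334687769/228781690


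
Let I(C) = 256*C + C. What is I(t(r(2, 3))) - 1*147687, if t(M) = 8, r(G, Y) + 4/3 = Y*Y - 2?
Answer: -145631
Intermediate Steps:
r(G, Y) = -10/3 + Y² (r(G, Y) = -4/3 + (Y*Y - 2) = -4/3 + (Y² - 2) = -4/3 + (-2 + Y²) = -10/3 + Y²)
I(C) = 257*C
I(t(r(2, 3))) - 1*147687 = 257*8 - 1*147687 = 2056 - 147687 = -145631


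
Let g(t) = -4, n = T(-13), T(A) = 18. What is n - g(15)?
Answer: 22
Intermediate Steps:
n = 18
n - g(15) = 18 - 1*(-4) = 18 + 4 = 22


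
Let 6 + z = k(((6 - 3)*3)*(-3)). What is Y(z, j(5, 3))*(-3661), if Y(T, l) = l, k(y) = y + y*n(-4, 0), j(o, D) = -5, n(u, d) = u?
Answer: 18305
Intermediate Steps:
k(y) = -3*y (k(y) = y + y*(-4) = y - 4*y = -3*y)
z = 75 (z = -6 - 3*(6 - 3)*3*(-3) = -6 - 3*3*3*(-3) = -6 - 27*(-3) = -6 - 3*(-27) = -6 + 81 = 75)
Y(z, j(5, 3))*(-3661) = -5*(-3661) = 18305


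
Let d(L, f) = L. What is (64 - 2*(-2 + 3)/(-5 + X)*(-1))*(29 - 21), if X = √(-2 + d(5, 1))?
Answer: 5592/11 - 8*√3/11 ≈ 507.10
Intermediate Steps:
X = √3 (X = √(-2 + 5) = √3 ≈ 1.7320)
(64 - 2*(-2 + 3)/(-5 + X)*(-1))*(29 - 21) = (64 - 2*(-2 + 3)/(-5 + √3)*(-1))*(29 - 21) = (64 - 2/(-5 + √3)*(-1))*8 = (64 + 2/(-5 + √3))*8 = 512 + 16/(-5 + √3)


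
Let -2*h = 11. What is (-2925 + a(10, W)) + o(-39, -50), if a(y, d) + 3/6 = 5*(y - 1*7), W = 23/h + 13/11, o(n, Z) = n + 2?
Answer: -5895/2 ≈ -2947.5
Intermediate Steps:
h = -11/2 (h = -½*11 = -11/2 ≈ -5.5000)
o(n, Z) = 2 + n
W = -3 (W = 23/(-11/2) + 13/11 = 23*(-2/11) + 13*(1/11) = -46/11 + 13/11 = -3)
a(y, d) = -71/2 + 5*y (a(y, d) = -½ + 5*(y - 1*7) = -½ + 5*(y - 7) = -½ + 5*(-7 + y) = -½ + (-35 + 5*y) = -71/2 + 5*y)
(-2925 + a(10, W)) + o(-39, -50) = (-2925 + (-71/2 + 5*10)) + (2 - 39) = (-2925 + (-71/2 + 50)) - 37 = (-2925 + 29/2) - 37 = -5821/2 - 37 = -5895/2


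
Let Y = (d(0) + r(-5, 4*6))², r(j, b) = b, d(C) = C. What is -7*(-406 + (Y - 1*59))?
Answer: -777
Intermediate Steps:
Y = 576 (Y = (0 + 4*6)² = (0 + 24)² = 24² = 576)
-7*(-406 + (Y - 1*59)) = -7*(-406 + (576 - 1*59)) = -7*(-406 + (576 - 59)) = -7*(-406 + 517) = -7*111 = -777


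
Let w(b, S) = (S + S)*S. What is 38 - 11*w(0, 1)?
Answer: 16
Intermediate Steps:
w(b, S) = 2*S² (w(b, S) = (2*S)*S = 2*S²)
38 - 11*w(0, 1) = 38 - 22*1² = 38 - 22 = 16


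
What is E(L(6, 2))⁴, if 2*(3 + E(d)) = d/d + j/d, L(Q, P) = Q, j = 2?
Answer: 2401/81 ≈ 29.642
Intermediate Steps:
E(d) = -5/2 + 1/d (E(d) = -3 + (d/d + 2/d)/2 = -3 + (1 + 2/d)/2 = -3 + (½ + 1/d) = -5/2 + 1/d)
E(L(6, 2))⁴ = (-5/2 + 1/6)⁴ = (-5/2 + ⅙)⁴ = (-7/3)⁴ = 2401/81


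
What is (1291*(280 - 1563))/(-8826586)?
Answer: 1656353/8826586 ≈ 0.18765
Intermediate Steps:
(1291*(280 - 1563))/(-8826586) = (1291*(-1283))*(-1/8826586) = -1656353*(-1/8826586) = 1656353/8826586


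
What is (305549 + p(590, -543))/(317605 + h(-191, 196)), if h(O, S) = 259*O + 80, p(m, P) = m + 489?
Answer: 76657/67054 ≈ 1.1432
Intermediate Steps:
p(m, P) = 489 + m
h(O, S) = 80 + 259*O
(305549 + p(590, -543))/(317605 + h(-191, 196)) = (305549 + (489 + 590))/(317605 + (80 + 259*(-191))) = (305549 + 1079)/(317605 + (80 - 49469)) = 306628/(317605 - 49389) = 306628/268216 = 306628*(1/268216) = 76657/67054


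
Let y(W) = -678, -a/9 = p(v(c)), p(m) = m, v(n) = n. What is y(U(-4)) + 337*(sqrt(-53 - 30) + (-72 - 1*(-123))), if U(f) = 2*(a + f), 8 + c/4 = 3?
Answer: 16509 + 337*I*sqrt(83) ≈ 16509.0 + 3070.2*I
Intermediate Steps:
c = -20 (c = -32 + 4*3 = -32 + 12 = -20)
a = 180 (a = -9*(-20) = 180)
U(f) = 360 + 2*f (U(f) = 2*(180 + f) = 360 + 2*f)
y(U(-4)) + 337*(sqrt(-53 - 30) + (-72 - 1*(-123))) = -678 + 337*(sqrt(-53 - 30) + (-72 - 1*(-123))) = -678 + 337*(sqrt(-83) + (-72 + 123)) = -678 + 337*(I*sqrt(83) + 51) = -678 + 337*(51 + I*sqrt(83)) = -678 + (17187 + 337*I*sqrt(83)) = 16509 + 337*I*sqrt(83)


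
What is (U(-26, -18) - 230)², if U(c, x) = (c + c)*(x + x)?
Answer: 2696164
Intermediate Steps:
U(c, x) = 4*c*x (U(c, x) = (2*c)*(2*x) = 4*c*x)
(U(-26, -18) - 230)² = (4*(-26)*(-18) - 230)² = (1872 - 230)² = 1642² = 2696164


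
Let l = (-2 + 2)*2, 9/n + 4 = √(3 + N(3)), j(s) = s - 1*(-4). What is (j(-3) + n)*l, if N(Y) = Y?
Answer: 0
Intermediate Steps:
j(s) = 4 + s (j(s) = s + 4 = 4 + s)
n = 9/(-4 + √6) (n = 9/(-4 + √(3 + 3)) = 9/(-4 + √6) ≈ -5.8045)
l = 0 (l = 0*2 = 0)
(j(-3) + n)*l = ((4 - 3) + (-18/5 - 9*√6/10))*0 = (1 + (-18/5 - 9*√6/10))*0 = (-13/5 - 9*√6/10)*0 = 0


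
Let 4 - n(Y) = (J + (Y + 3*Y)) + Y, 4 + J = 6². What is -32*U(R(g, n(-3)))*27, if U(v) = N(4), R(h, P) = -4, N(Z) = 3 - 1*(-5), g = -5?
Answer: -6912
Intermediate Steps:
J = 32 (J = -4 + 6² = -4 + 36 = 32)
N(Z) = 8 (N(Z) = 3 + 5 = 8)
n(Y) = -28 - 5*Y (n(Y) = 4 - ((32 + (Y + 3*Y)) + Y) = 4 - ((32 + 4*Y) + Y) = 4 - (32 + 5*Y) = 4 + (-32 - 5*Y) = -28 - 5*Y)
U(v) = 8
-32*U(R(g, n(-3)))*27 = -32*8*27 = -256*27 = -6912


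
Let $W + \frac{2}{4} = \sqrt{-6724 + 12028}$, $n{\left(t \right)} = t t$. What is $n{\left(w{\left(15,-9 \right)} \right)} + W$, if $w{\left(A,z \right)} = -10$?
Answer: $\frac{199}{2} + 2 \sqrt{1326} \approx 172.33$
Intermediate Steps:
$n{\left(t \right)} = t^{2}$
$W = - \frac{1}{2} + 2 \sqrt{1326}$ ($W = - \frac{1}{2} + \sqrt{-6724 + 12028} = - \frac{1}{2} + \sqrt{5304} = - \frac{1}{2} + 2 \sqrt{1326} \approx 72.329$)
$n{\left(w{\left(15,-9 \right)} \right)} + W = \left(-10\right)^{2} - \left(\frac{1}{2} - 2 \sqrt{1326}\right) = 100 - \left(\frac{1}{2} - 2 \sqrt{1326}\right) = \frac{199}{2} + 2 \sqrt{1326}$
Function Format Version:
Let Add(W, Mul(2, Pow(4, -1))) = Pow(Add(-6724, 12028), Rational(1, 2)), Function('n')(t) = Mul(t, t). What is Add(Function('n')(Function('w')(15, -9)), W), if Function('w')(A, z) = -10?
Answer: Add(Rational(199, 2), Mul(2, Pow(1326, Rational(1, 2)))) ≈ 172.33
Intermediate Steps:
Function('n')(t) = Pow(t, 2)
W = Add(Rational(-1, 2), Mul(2, Pow(1326, Rational(1, 2)))) (W = Add(Rational(-1, 2), Pow(Add(-6724, 12028), Rational(1, 2))) = Add(Rational(-1, 2), Pow(5304, Rational(1, 2))) = Add(Rational(-1, 2), Mul(2, Pow(1326, Rational(1, 2)))) ≈ 72.329)
Add(Function('n')(Function('w')(15, -9)), W) = Add(Pow(-10, 2), Add(Rational(-1, 2), Mul(2, Pow(1326, Rational(1, 2))))) = Add(100, Add(Rational(-1, 2), Mul(2, Pow(1326, Rational(1, 2))))) = Add(Rational(199, 2), Mul(2, Pow(1326, Rational(1, 2))))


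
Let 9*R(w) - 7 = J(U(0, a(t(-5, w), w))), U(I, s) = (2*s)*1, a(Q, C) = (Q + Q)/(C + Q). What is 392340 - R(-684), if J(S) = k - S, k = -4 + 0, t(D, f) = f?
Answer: 3531059/9 ≈ 3.9234e+5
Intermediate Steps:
k = -4
a(Q, C) = 2*Q/(C + Q) (a(Q, C) = (2*Q)/(C + Q) = 2*Q/(C + Q))
U(I, s) = 2*s
J(S) = -4 - S
R(w) = ⅑ (R(w) = 7/9 + (-4 - 2*2*w/(w + w))/9 = 7/9 + (-4 - 2*2*w/((2*w)))/9 = 7/9 + (-4 - 2*2*w*(1/(2*w)))/9 = 7/9 + (-4 - 2)/9 = 7/9 + (⅑)*(-6) = 7/9 - ⅔ = ⅑)
392340 - R(-684) = 392340 - 1*⅑ = 392340 - ⅑ = 3531059/9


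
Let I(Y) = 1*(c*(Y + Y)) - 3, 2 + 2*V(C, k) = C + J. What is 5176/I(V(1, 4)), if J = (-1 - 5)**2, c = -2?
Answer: -5176/73 ≈ -70.904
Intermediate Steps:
J = 36 (J = (-6)**2 = 36)
V(C, k) = 17 + C/2 (V(C, k) = -1 + (C + 36)/2 = -1 + (36 + C)/2 = -1 + (18 + C/2) = 17 + C/2)
I(Y) = -3 - 4*Y (I(Y) = 1*(-2*(Y + Y)) - 3 = 1*(-4*Y) - 3 = -4*Y - 3 = -3 - 4*Y)
5176/I(V(1, 4)) = 5176/(-3 - 4*(17 + (1/2)*1)) = 5176/(-3 - 4*(17 + 1/2)) = 5176/(-3 - 4*35/2) = 5176/(-3 - 70) = 5176/(-73) = 5176*(-1/73) = -5176/73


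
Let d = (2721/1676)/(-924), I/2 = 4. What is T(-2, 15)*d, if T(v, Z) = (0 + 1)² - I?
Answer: 907/73744 ≈ 0.012299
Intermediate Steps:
I = 8 (I = 2*4 = 8)
T(v, Z) = -7 (T(v, Z) = (0 + 1)² - 1*8 = 1² - 8 = 1 - 8 = -7)
d = -907/516208 (d = (2721*(1/1676))*(-1/924) = (2721/1676)*(-1/924) = -907/516208 ≈ -0.0017570)
T(-2, 15)*d = -7*(-907/516208) = 907/73744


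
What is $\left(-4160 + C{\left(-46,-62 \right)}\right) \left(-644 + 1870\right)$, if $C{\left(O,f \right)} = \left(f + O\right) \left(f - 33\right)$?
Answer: $7478600$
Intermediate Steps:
$C{\left(O,f \right)} = \left(-33 + f\right) \left(O + f\right)$ ($C{\left(O,f \right)} = \left(O + f\right) \left(-33 + f\right) = \left(-33 + f\right) \left(O + f\right)$)
$\left(-4160 + C{\left(-46,-62 \right)}\right) \left(-644 + 1870\right) = \left(-4160 - \left(-6416 - 3844\right)\right) \left(-644 + 1870\right) = \left(-4160 + \left(3844 + 1518 + 2046 + 2852\right)\right) 1226 = \left(-4160 + 10260\right) 1226 = 6100 \cdot 1226 = 7478600$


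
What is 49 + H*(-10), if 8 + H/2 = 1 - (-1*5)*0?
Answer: 189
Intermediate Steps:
H = -14 (H = -16 + 2*(1 - (-1*5)*0) = -16 + 2*(1 - (-5)*0) = -16 + 2*(1 - 1*0) = -16 + 2*(1 + 0) = -16 + 2*1 = -16 + 2 = -14)
49 + H*(-10) = 49 - 14*(-10) = 49 + 140 = 189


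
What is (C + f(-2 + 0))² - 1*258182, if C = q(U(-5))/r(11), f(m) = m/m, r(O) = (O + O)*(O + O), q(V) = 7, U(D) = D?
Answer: -60480441511/234256 ≈ -2.5818e+5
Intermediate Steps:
r(O) = 4*O² (r(O) = (2*O)*(2*O) = 4*O²)
f(m) = 1
C = 7/484 (C = 7/((4*11²)) = 7/((4*121)) = 7/484 ≈ 0.014463)
(C + f(-2 + 0))² - 1*258182 = (7/484 + 1)² - 1*258182 = (491/484)² - 258182 = 241081/234256 - 258182 = -60480441511/234256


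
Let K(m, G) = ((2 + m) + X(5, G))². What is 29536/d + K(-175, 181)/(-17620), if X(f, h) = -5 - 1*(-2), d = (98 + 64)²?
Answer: -18281864/28901205 ≈ -0.63256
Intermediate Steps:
d = 26244 (d = 162² = 26244)
X(f, h) = -3 (X(f, h) = -5 + 2 = -3)
K(m, G) = (-1 + m)² (K(m, G) = ((2 + m) - 3)² = (-1 + m)²)
29536/d + K(-175, 181)/(-17620) = 29536/26244 + (-1 - 175)²/(-17620) = 29536*(1/26244) + (-176)²*(-1/17620) = 7384/6561 + 30976*(-1/17620) = 7384/6561 - 7744/4405 = -18281864/28901205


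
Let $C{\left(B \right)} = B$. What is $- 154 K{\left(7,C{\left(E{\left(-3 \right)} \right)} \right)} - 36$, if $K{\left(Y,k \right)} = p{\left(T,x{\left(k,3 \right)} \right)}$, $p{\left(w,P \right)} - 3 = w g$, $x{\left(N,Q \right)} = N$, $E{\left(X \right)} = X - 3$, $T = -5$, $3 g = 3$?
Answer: $272$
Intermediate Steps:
$g = 1$ ($g = \frac{1}{3} \cdot 3 = 1$)
$E{\left(X \right)} = -3 + X$ ($E{\left(X \right)} = X - 3 = -3 + X$)
$p{\left(w,P \right)} = 3 + w$ ($p{\left(w,P \right)} = 3 + w 1 = 3 + w$)
$K{\left(Y,k \right)} = -2$ ($K{\left(Y,k \right)} = 3 - 5 = -2$)
$- 154 K{\left(7,C{\left(E{\left(-3 \right)} \right)} \right)} - 36 = \left(-154\right) \left(-2\right) - 36 = 308 - 36 = 272$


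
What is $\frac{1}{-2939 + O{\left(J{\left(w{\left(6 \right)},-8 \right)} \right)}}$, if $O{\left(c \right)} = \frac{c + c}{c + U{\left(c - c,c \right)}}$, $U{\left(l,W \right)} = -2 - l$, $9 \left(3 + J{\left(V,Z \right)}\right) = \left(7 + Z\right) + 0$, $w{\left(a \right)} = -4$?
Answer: $- \frac{23}{67569} \approx -0.00034039$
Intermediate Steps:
$J{\left(V,Z \right)} = - \frac{20}{9} + \frac{Z}{9}$ ($J{\left(V,Z \right)} = -3 + \frac{\left(7 + Z\right) + 0}{9} = -3 + \frac{7 + Z}{9} = -3 + \left(\frac{7}{9} + \frac{Z}{9}\right) = - \frac{20}{9} + \frac{Z}{9}$)
$O{\left(c \right)} = \frac{2 c}{-2 + c}$ ($O{\left(c \right)} = \frac{c + c}{c - 2} = \frac{2 c}{c - 2} = \frac{2 c}{-2 + c}$)
$\frac{1}{-2939 + O{\left(J{\left(w{\left(6 \right)},-8 \right)} \right)}} = \frac{1}{-2939 + \frac{2 \left(- \frac{20}{9} + \frac{1}{9} \left(-8\right)\right)}{-2 + \left(- \frac{20}{9} + \frac{1}{9} \left(-8\right)\right)}} = \frac{1}{-2939 + \frac{2 \left(- \frac{20}{9} - \frac{8}{9}\right)}{-2 - \frac{28}{9}}} = \frac{1}{-2939 + 2 \left(- \frac{28}{9}\right) \frac{1}{-2 - \frac{28}{9}}} = \frac{1}{-2939 + 2 \left(- \frac{28}{9}\right) \frac{1}{- \frac{46}{9}}} = \frac{1}{-2939 + 2 \left(- \frac{28}{9}\right) \left(- \frac{9}{46}\right)} = \frac{1}{-2939 + \frac{28}{23}} = \frac{1}{- \frac{67569}{23}} = - \frac{23}{67569}$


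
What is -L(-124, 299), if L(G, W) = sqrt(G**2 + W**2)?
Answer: -sqrt(104777) ≈ -323.69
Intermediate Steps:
-L(-124, 299) = -sqrt((-124)**2 + 299**2) = -sqrt(15376 + 89401) = -sqrt(104777)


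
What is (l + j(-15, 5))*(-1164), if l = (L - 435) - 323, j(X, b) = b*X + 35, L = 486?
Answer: 363168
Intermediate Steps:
j(X, b) = 35 + X*b (j(X, b) = X*b + 35 = 35 + X*b)
l = -272 (l = (486 - 435) - 323 = 51 - 323 = -272)
(l + j(-15, 5))*(-1164) = (-272 + (35 - 15*5))*(-1164) = (-272 + (35 - 75))*(-1164) = (-272 - 40)*(-1164) = -312*(-1164) = 363168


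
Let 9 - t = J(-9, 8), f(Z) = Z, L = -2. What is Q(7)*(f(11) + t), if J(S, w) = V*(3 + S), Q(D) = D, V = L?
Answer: 56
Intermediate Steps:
V = -2
J(S, w) = -6 - 2*S (J(S, w) = -2*(3 + S) = -6 - 2*S)
t = -3 (t = 9 - (-6 - 2*(-9)) = 9 - (-6 + 18) = 9 - 1*12 = 9 - 12 = -3)
Q(7)*(f(11) + t) = 7*(11 - 3) = 7*8 = 56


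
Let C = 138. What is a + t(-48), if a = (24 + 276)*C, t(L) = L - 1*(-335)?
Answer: 41687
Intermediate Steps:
t(L) = 335 + L (t(L) = L + 335 = 335 + L)
a = 41400 (a = (24 + 276)*138 = 300*138 = 41400)
a + t(-48) = 41400 + (335 - 48) = 41400 + 287 = 41687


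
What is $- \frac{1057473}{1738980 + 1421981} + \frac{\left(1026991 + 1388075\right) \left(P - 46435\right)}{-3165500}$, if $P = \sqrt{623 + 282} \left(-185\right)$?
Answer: $\frac{35447816604252981}{1000602204550} + \frac{44678721 \sqrt{905}}{316550} \approx 39673.0$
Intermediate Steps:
$P = - 185 \sqrt{905}$ ($P = \sqrt{905} \left(-185\right) = - 185 \sqrt{905} \approx -5565.4$)
$- \frac{1057473}{1738980 + 1421981} + \frac{\left(1026991 + 1388075\right) \left(P - 46435\right)}{-3165500} = - \frac{1057473}{1738980 + 1421981} + \frac{\left(1026991 + 1388075\right) \left(- 185 \sqrt{905} - 46435\right)}{-3165500} = - \frac{1057473}{3160961} + 2415066 \left(-46435 - 185 \sqrt{905}\right) \left(- \frac{1}{3165500}\right) = \left(-1057473\right) \frac{1}{3160961} + \left(-112143589710 - 446787210 \sqrt{905}\right) \left(- \frac{1}{3165500}\right) = - \frac{1057473}{3160961} + \left(\frac{11214358971}{316550} + \frac{44678721 \sqrt{905}}{316550}\right) = \frac{35447816604252981}{1000602204550} + \frac{44678721 \sqrt{905}}{316550}$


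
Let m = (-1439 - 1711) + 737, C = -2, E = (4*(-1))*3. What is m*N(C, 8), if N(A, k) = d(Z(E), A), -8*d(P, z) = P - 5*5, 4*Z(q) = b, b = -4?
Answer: -31369/4 ≈ -7842.3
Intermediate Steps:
E = -12 (E = -4*3 = -12)
Z(q) = -1 (Z(q) = (¼)*(-4) = -1)
m = -2413 (m = -3150 + 737 = -2413)
d(P, z) = 25/8 - P/8 (d(P, z) = -(P - 5*5)/8 = -(P - 25)/8 = -(-25 + P)/8 = 25/8 - P/8)
N(A, k) = 13/4 (N(A, k) = 25/8 - ⅛*(-1) = 25/8 + ⅛ = 13/4)
m*N(C, 8) = -2413*13/4 = -31369/4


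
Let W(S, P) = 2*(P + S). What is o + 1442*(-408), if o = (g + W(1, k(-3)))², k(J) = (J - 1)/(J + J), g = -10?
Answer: -5294624/9 ≈ -5.8829e+5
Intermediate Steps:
k(J) = (-1 + J)/(2*J) (k(J) = (-1 + J)/((2*J)) = (-1 + J)*(1/(2*J)) = (-1 + J)/(2*J))
W(S, P) = 2*P + 2*S
o = 400/9 (o = (-10 + (2*((½)*(-1 - 3)/(-3)) + 2*1))² = (-10 + (2*((½)*(-⅓)*(-4)) + 2))² = (-10 + (2*(⅔) + 2))² = (-10 + (4/3 + 2))² = (-10 + 10/3)² = (-20/3)² = 400/9 ≈ 44.444)
o + 1442*(-408) = 400/9 + 1442*(-408) = 400/9 - 588336 = -5294624/9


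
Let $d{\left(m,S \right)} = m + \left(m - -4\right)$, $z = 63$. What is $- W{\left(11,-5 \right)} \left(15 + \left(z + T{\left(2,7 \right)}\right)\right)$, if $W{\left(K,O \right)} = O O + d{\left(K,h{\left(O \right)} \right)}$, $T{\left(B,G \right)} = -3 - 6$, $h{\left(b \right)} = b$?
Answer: $-3519$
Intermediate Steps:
$T{\left(B,G \right)} = -9$ ($T{\left(B,G \right)} = -3 - 6 = -9$)
$d{\left(m,S \right)} = 4 + 2 m$ ($d{\left(m,S \right)} = m + \left(m + 4\right) = m + \left(4 + m\right) = 4 + 2 m$)
$W{\left(K,O \right)} = 4 + O^{2} + 2 K$ ($W{\left(K,O \right)} = O O + \left(4 + 2 K\right) = O^{2} + \left(4 + 2 K\right) = 4 + O^{2} + 2 K$)
$- W{\left(11,-5 \right)} \left(15 + \left(z + T{\left(2,7 \right)}\right)\right) = - \left(4 + \left(-5\right)^{2} + 2 \cdot 11\right) \left(15 + \left(63 - 9\right)\right) = - \left(4 + 25 + 22\right) \left(15 + 54\right) = - 51 \cdot 69 = \left(-1\right) 3519 = -3519$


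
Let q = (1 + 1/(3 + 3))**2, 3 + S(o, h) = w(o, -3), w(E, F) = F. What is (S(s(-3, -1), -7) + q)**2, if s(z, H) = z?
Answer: 27889/1296 ≈ 21.519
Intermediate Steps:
S(o, h) = -6 (S(o, h) = -3 - 3 = -6)
q = 49/36 (q = (1 + 1/6)**2 = (7/6)**2 = 49/36 ≈ 1.3611)
(S(s(-3, -1), -7) + q)**2 = (-6 + 49/36)**2 = (-167/36)**2 = 27889/1296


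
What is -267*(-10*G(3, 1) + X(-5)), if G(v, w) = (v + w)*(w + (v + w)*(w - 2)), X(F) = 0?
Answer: -32040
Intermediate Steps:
G(v, w) = (v + w)*(w + (-2 + w)*(v + w)) (G(v, w) = (v + w)*(w + (v + w)*(-2 + w)) = (v + w)*(w + (-2 + w)*(v + w)))
-267*(-10*G(3, 1) + X(-5)) = -267*(-10*(1³ - 1*1² - 2*3² + 1*3² - 3*3*1 + 2*3*1²) + 0) = -267*(-10*(1 - 1*1 - 2*9 + 1*9 - 9 + 2*3*1) + 0) = -267*(-10*(1 - 1 - 18 + 9 - 9 + 6) + 0) = -267*(-10*(-12) + 0) = -267*(120 + 0) = -267*120 = -32040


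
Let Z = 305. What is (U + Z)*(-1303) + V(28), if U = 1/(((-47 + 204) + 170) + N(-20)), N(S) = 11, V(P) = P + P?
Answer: -134308645/338 ≈ -3.9736e+5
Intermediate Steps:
V(P) = 2*P
U = 1/338 (U = 1/(((-47 + 204) + 170) + 11) = 1/((157 + 170) + 11) = 1/(327 + 11) = 1/338 ≈ 0.0029586)
(U + Z)*(-1303) + V(28) = (1/338 + 305)*(-1303) + 2*28 = (103091/338)*(-1303) + 56 = -134327573/338 + 56 = -134308645/338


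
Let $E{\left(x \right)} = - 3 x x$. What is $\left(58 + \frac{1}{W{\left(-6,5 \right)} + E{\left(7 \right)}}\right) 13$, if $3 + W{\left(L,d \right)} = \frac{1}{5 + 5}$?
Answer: $\frac{1130116}{1499} \approx 753.91$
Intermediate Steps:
$E{\left(x \right)} = - 3 x^{2}$
$W{\left(L,d \right)} = - \frac{29}{10}$ ($W{\left(L,d \right)} = -3 + \frac{1}{5 + 5} = -3 + \frac{1}{10} = - \frac{29}{10}$)
$\left(58 + \frac{1}{W{\left(-6,5 \right)} + E{\left(7 \right)}}\right) 13 = \left(58 + \frac{1}{- \frac{29}{10} - 3 \cdot 7^{2}}\right) 13 = \left(58 + \frac{1}{- \frac{29}{10} - 147}\right) 13 = \left(58 + \frac{1}{- \frac{1499}{10}}\right) 13 = \left(58 - \frac{10}{1499}\right) 13 = \frac{86932}{1499} \cdot 13 = \frac{1130116}{1499}$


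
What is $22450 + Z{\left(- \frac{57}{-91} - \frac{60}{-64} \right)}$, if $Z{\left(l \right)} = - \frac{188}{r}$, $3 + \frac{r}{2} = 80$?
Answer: $\frac{1728556}{77} \approx 22449.0$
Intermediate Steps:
$r = 154$ ($r = -6 + 2 \cdot 80 = -6 + 160 = 154$)
$Z{\left(l \right)} = - \frac{94}{77}$ ($Z{\left(l \right)} = - \frac{188}{154} = \left(-188\right) \frac{1}{154} = - \frac{94}{77}$)
$22450 + Z{\left(- \frac{57}{-91} - \frac{60}{-64} \right)} = 22450 - \frac{94}{77} = \frac{1728556}{77}$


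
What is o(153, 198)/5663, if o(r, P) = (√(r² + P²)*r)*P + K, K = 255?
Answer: 255/5663 + 272646*√773/5663 ≈ 1338.6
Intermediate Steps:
o(r, P) = 255 + P*r*√(P² + r²) (o(r, P) = (√(r² + P²)*r)*P + 255 = (√(P² + r²)*r)*P + 255 = (r*√(P² + r²))*P + 255 = P*r*√(P² + r²) + 255 = 255 + P*r*√(P² + r²))
o(153, 198)/5663 = (255 + 198*153*√(198² + 153²))/5663 = (255 + 198*153*√(39204 + 23409))*(1/5663) = (255 + 198*153*√62613)*(1/5663) = (255 + 198*153*(9*√773))*(1/5663) = (255 + 272646*√773)*(1/5663) = 255/5663 + 272646*√773/5663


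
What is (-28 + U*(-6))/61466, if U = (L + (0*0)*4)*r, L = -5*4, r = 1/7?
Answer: -38/215131 ≈ -0.00017664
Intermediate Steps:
r = 1/7 ≈ 0.14286
L = -20
U = -20/7 (U = (-20 + (0*0)*4)*(1/7) = (-20 + 0*4)*(1/7) = (-20 + 0)*(1/7) = -20*1/7 = -20/7 ≈ -2.8571)
(-28 + U*(-6))/61466 = (-28 - 20/7*(-6))/61466 = (-28 + 120/7)*(1/61466) = -76/7*1/61466 = -38/215131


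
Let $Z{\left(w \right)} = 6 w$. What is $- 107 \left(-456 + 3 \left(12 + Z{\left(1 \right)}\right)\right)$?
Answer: $43014$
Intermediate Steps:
$- 107 \left(-456 + 3 \left(12 + Z{\left(1 \right)}\right)\right) = - 107 \left(-456 + 3 \left(12 + 6 \cdot 1\right)\right) = - 107 \left(-456 + 3 \left(12 + 6\right)\right) = - 107 \left(-456 + 3 \cdot 18\right) = - 107 \left(-456 + 54\right) = \left(-107\right) \left(-402\right) = 43014$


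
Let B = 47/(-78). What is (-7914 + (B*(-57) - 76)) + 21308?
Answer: 347161/26 ≈ 13352.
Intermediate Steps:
B = -47/78 (B = 47*(-1/78) = -47/78 ≈ -0.60256)
(-7914 + (B*(-57) - 76)) + 21308 = (-7914 + (-47/78*(-57) - 76)) + 21308 = (-7914 + (893/26 - 76)) + 21308 = (-7914 - 1083/26) + 21308 = -206847/26 + 21308 = 347161/26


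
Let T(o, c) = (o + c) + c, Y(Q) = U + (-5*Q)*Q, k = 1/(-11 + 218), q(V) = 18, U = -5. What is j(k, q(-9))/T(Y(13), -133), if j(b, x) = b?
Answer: -1/231012 ≈ -4.3288e-6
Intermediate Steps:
k = 1/207 ≈ 0.0048309
Y(Q) = -5 - 5*Q² (Y(Q) = -5 + (-5*Q)*Q = -5 - 5*Q²)
T(o, c) = o + 2*c (T(o, c) = (c + o) + c = o + 2*c)
j(k, q(-9))/T(Y(13), -133) = 1/(207*((-5 - 5*13²) + 2*(-133))) = 1/(207*((-5 - 5*169) - 266)) = 1/(207*((-5 - 845) - 266)) = 1/(207*(-850 - 266)) = (1/207)/(-1116) = (1/207)*(-1/1116) = -1/231012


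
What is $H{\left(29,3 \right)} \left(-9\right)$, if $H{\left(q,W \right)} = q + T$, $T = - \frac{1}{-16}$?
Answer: $- \frac{4185}{16} \approx -261.56$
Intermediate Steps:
$T = \frac{1}{16}$ ($T = \left(-1\right) \left(- \frac{1}{16}\right) = \frac{1}{16} \approx 0.0625$)
$H{\left(q,W \right)} = \frac{1}{16} + q$ ($H{\left(q,W \right)} = q + \frac{1}{16} = \frac{1}{16} + q$)
$H{\left(29,3 \right)} \left(-9\right) = \left(\frac{1}{16} + 29\right) \left(-9\right) = \frac{465}{16} \left(-9\right) = - \frac{4185}{16}$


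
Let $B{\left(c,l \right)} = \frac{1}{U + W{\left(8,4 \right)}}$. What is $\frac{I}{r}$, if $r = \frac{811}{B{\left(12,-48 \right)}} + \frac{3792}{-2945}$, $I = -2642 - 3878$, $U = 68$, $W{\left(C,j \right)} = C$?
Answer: $- \frac{4800350}{45378557} \approx -0.10578$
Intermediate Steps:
$I = -6520$
$B{\left(c,l \right)} = \frac{1}{76}$ ($B{\left(c,l \right)} = \frac{1}{68 + 8} = \frac{1}{76}$)
$r = \frac{181514228}{2945}$ ($r = 811 \frac{1}{\frac{1}{76}} + \frac{3792}{-2945} = 811 \cdot 76 + 3792 \left(- \frac{1}{2945}\right) = 61636 - \frac{3792}{2945} = \frac{181514228}{2945} \approx 61635.0$)
$\frac{I}{r} = - \frac{6520}{\frac{181514228}{2945}} = \left(-6520\right) \frac{2945}{181514228} = - \frac{4800350}{45378557}$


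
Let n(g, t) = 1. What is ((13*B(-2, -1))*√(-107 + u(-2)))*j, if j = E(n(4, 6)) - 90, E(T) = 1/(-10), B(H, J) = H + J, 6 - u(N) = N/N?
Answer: 35139*I*√102/10 ≈ 35489.0*I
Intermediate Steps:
u(N) = 5 (u(N) = 6 - N/N = 6 - 1*1 = 6 - 1 = 5)
E(T) = -⅒
j = -901/10 (j = -⅒ - 90 = -901/10 ≈ -90.100)
((13*B(-2, -1))*√(-107 + u(-2)))*j = ((13*(-2 - 1))*√(-107 + 5))*(-901/10) = ((13*(-3))*√(-102))*(-901/10) = -39*I*√102*(-901/10) = 35139*I*√102/10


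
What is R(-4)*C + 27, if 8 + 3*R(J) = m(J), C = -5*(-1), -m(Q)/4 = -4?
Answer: 121/3 ≈ 40.333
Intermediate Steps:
m(Q) = 16 (m(Q) = -4*(-4) = 16)
C = 5
R(J) = 8/3 (R(J) = -8/3 + (⅓)*16 = -8/3 + 16/3 = 8/3)
R(-4)*C + 27 = (8/3)*5 + 27 = 40/3 + 27 = 121/3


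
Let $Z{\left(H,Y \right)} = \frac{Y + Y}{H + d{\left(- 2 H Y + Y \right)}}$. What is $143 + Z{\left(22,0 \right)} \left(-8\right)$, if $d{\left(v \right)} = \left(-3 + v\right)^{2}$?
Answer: $143$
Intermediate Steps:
$Z{\left(H,Y \right)} = \frac{2 Y}{H + \left(-3 + Y - 2 H Y\right)^{2}}$ ($Z{\left(H,Y \right)} = \frac{Y + Y}{H + \left(-3 + \left(- 2 H Y + Y\right)\right)^{2}} = \frac{2 Y}{H + \left(-3 - \left(- Y + 2 H Y\right)\right)^{2}} = \frac{2 Y}{H + \left(-3 + Y - 2 H Y\right)^{2}}$)
$143 + Z{\left(22,0 \right)} \left(-8\right) = 143 + 2 \cdot 0 \frac{1}{22 + \left(3 + 0 \left(-1 + 2 \cdot 22\right)\right)^{2}} \left(-8\right) = 143 + 2 \cdot 0 \frac{1}{22 + \left(3 + 0 \left(-1 + 44\right)\right)^{2}} \left(-8\right) = 143 + 2 \cdot 0 \frac{1}{22 + \left(3 + 0 \cdot 43\right)^{2}} \left(-8\right) = 143 + 2 \cdot 0 \frac{1}{22 + \left(3 + 0\right)^{2}} \left(-8\right) = 143 + 2 \cdot 0 \frac{1}{22 + 3^{2}} \left(-8\right) = 143 + 2 \cdot 0 \frac{1}{22 + 9} \left(-8\right) = 143 + 2 \cdot 0 \cdot \frac{1}{31} \left(-8\right) = 143 + 0 \left(-8\right) = 143 + 0 = 143$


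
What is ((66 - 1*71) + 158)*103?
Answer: 15759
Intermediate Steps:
((66 - 1*71) + 158)*103 = ((66 - 71) + 158)*103 = (-5 + 158)*103 = 153*103 = 15759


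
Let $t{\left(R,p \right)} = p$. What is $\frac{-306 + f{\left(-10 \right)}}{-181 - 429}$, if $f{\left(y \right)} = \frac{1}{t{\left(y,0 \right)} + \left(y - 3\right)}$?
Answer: $\frac{3979}{7930} \approx 0.50177$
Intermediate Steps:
$f{\left(y \right)} = \frac{1}{-3 + y}$ ($f{\left(y \right)} = \frac{1}{0 + \left(y - 3\right)} = \frac{1}{0 + \left(-3 + y\right)} = \frac{1}{-3 + y}$)
$\frac{-306 + f{\left(-10 \right)}}{-181 - 429} = \frac{-306 + \frac{1}{-3 - 10}}{-181 - 429} = \frac{-306 + \frac{1}{-13}}{-610} = \left(-306 - \frac{1}{13}\right) \left(- \frac{1}{610}\right) = \left(- \frac{3979}{13}\right) \left(- \frac{1}{610}\right) = \frac{3979}{7930}$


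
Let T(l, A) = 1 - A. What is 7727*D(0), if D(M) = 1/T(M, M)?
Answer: 7727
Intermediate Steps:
D(M) = 1/(1 - M)
7727*D(0) = 7727*(-1/(-1 + 0)) = 7727*(-1/(-1)) = 7727*(-1*(-1)) = 7727*1 = 7727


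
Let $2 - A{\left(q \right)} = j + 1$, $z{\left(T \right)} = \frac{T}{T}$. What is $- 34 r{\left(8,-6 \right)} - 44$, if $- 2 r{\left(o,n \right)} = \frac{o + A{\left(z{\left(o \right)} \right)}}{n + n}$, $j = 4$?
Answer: $- \frac{613}{12} \approx -51.083$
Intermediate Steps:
$z{\left(T \right)} = 1$
$A{\left(q \right)} = -3$ ($A{\left(q \right)} = 2 - \left(4 + 1\right) = 2 - 5 = -3$)
$r{\left(o,n \right)} = - \frac{-3 + o}{4 n}$ ($r{\left(o,n \right)} = - \frac{\left(o - 3\right) \frac{1}{n + n}}{2} = - \frac{\left(-3 + o\right) \frac{1}{2 n}}{2} = - \frac{\frac{1}{2} \frac{1}{n} \left(-3 + o\right)}{2} = - \frac{-3 + o}{4 n}$)
$- 34 r{\left(8,-6 \right)} - 44 = - 34 \frac{3 - 8}{4 \left(-6\right)} - 44 = - 34 \cdot \frac{1}{4} \left(- \frac{1}{6}\right) \left(3 - 8\right) - 44 = - 34 \cdot \frac{1}{4} \left(- \frac{1}{6}\right) \left(-5\right) - 44 = \left(-34\right) \frac{5}{24} - 44 = - \frac{85}{12} - 44 = - \frac{613}{12}$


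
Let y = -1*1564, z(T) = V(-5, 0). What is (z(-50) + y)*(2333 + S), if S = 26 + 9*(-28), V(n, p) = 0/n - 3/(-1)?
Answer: -3289027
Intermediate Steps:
V(n, p) = 3 (V(n, p) = 0 - 3*(-1) = 0 + 3 = 3)
z(T) = 3
y = -1564
S = -226 (S = 26 - 252 = -226)
(z(-50) + y)*(2333 + S) = (3 - 1564)*(2333 - 226) = -1561*2107 = -3289027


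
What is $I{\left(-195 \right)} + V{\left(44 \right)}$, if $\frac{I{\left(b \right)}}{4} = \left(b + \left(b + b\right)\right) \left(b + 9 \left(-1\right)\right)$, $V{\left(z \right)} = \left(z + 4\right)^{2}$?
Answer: $479664$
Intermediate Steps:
$V{\left(z \right)} = \left(4 + z\right)^{2}$
$I{\left(b \right)} = 12 b \left(-9 + b\right)$ ($I{\left(b \right)} = 4 \left(b + \left(b + b\right)\right) \left(b + 9 \left(-1\right)\right) = 4 \left(b + 2 b\right) \left(b - 9\right) = 4 \cdot 3 b \left(-9 + b\right) = 12 b \left(-9 + b\right)$)
$I{\left(-195 \right)} + V{\left(44 \right)} = 12 \left(-195\right) \left(-9 - 195\right) + \left(4 + 44\right)^{2} = 12 \left(-195\right) \left(-204\right) + 48^{2} = 477360 + 2304 = 479664$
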